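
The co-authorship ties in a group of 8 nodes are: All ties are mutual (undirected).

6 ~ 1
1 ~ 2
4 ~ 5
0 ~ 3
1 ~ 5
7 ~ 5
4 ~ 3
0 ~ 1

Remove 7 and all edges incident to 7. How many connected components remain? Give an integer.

7's neighbors (5) remain reachable from one another through other ties, so the rest of the network stays in one piece.

1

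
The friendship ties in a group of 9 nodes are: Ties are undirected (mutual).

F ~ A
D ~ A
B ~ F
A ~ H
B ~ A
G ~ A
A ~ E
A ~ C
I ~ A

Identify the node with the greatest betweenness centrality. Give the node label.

Unnormalized betweenness of each node: A:27, B:0, C:0, D:0, E:0, F:0, G:0, H:0, I:0.
A has the largest value, 27, making it the main broker — the node through which the most shortest paths run.

A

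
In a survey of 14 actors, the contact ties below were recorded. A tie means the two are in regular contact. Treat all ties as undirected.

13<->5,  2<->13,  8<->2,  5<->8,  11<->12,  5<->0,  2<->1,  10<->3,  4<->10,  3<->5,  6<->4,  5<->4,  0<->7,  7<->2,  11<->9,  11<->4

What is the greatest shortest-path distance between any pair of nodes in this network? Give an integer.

Eccentricity of each node (its greatest distance to any other): 0:4, 1:6, 2:5, 3:4, 4:4, 5:3, 6:5, 7:5, 8:4, 9:6, 10:5, 11:5, 12:6, 13:4.
The maximum eccentricity is 6, realized for instance by the pair 9–1 via 9 – 11 – 4 – 5 – 13 – 2 – 1. So the diameter is 6.

6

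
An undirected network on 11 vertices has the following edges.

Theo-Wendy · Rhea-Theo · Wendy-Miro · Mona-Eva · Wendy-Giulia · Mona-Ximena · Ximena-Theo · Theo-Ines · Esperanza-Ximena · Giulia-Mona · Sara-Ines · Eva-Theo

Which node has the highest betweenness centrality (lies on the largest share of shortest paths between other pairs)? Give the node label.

Theo

Unnormalized betweenness of each node: Esperanza:0, Eva:2, Giulia:2, Ines:9, Miro:0, Mona:4, Rhea:0, Sara:0, Theo:30, Wendy:13, Ximena:11.
Theo has the largest value, 30, making it the main broker — the node through which the most shortest paths run.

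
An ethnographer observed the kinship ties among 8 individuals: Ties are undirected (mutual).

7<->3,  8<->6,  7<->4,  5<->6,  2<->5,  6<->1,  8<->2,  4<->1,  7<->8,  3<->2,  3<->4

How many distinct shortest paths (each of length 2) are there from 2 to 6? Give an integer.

2

The shortest distance is 2. The length-2 paths are: 2–8–6; 2–5–6.
That gives 2 distinct shortest paths.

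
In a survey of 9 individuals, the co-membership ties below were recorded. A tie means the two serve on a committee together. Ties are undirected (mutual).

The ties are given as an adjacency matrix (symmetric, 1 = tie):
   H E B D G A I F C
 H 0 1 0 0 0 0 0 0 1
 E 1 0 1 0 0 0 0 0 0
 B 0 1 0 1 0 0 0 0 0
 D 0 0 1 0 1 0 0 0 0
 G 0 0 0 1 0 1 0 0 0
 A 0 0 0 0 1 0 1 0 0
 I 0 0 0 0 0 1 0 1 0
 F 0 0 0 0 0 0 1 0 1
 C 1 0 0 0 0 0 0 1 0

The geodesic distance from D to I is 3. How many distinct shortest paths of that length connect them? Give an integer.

1

The shortest distance is 3, and the only length-3 path is D–G–A–I. So there is exactly 1 shortest path.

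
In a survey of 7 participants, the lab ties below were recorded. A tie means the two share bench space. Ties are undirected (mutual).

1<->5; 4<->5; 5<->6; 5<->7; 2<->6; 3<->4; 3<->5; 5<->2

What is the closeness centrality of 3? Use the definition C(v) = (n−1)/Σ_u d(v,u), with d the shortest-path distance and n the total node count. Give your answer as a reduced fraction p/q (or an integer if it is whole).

3/5

Distances from 3: 1:2, 2:2, 4:1, 5:1, 6:2, 7:2. Sum = 10.
n = 7, so closeness = 6/10 = 3/5.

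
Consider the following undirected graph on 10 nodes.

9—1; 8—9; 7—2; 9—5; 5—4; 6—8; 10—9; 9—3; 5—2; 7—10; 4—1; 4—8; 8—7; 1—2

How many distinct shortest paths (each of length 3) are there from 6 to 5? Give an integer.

The shortest distance is 3. The length-3 paths are: 6–8–9–5; 6–8–4–5.
That gives 2 distinct shortest paths.

2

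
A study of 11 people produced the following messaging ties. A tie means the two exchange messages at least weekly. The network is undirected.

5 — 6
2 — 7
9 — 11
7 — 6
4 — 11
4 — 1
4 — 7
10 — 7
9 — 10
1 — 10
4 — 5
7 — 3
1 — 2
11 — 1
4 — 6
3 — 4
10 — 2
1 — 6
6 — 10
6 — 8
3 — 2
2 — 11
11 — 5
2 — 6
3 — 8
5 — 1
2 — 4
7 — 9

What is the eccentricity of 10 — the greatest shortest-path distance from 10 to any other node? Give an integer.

2

Distances from 10: 1:1, 2:1, 3:2, 4:2, 5:2, 6:1, 7:1, 8:2, 9:1, 11:2.
The largest is 2 (to 5, 4, 8, 3, and 11), so the eccentricity of 10 is 2.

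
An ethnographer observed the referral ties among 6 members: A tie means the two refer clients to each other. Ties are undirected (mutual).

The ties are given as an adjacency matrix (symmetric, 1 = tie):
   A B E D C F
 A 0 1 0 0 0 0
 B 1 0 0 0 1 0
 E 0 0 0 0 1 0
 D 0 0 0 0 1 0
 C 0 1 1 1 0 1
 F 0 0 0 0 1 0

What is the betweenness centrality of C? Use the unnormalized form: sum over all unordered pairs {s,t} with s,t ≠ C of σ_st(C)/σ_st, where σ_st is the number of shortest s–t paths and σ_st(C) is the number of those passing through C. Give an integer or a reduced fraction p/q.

Pairs whose geodesics pass through C — A–E: 1; A–D: 1; A–F: 1; B–E: 1; B–D: 1; B–F: 1; E–D: 1; E–F: 1; D–F: 1.
All other pairs contribute 0.
Summing the contributions gives betweenness(C) = 9.

9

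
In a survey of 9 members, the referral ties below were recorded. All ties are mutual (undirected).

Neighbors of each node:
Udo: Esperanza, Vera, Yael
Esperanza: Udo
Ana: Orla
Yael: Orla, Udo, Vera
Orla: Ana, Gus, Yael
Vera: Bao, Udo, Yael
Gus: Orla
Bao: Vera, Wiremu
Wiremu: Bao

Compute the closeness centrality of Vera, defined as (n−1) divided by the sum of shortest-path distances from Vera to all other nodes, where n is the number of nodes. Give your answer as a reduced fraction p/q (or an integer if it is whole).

Distances from Vera: Ana:3, Bao:1, Esperanza:2, Gus:3, Orla:2, Udo:1, Wiremu:2, Yael:1. Sum = 15.
n = 9, so closeness = 8/15.

8/15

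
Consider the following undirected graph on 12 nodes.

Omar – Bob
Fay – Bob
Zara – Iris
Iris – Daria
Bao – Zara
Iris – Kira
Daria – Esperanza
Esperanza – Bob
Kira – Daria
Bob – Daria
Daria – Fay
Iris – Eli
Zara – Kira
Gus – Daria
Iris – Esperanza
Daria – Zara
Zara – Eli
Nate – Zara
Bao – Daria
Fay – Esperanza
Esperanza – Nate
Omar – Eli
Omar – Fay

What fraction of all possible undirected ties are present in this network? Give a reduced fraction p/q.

23/66

There are 23 edges and 12 nodes, so the maximum possible is C(12,2) = 66.
Density = 23/66.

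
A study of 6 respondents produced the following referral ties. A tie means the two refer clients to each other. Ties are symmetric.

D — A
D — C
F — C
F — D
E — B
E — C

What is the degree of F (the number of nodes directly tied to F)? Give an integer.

2

F is directly tied to C and D. That is 2 neighbors, so the degree of F is 2.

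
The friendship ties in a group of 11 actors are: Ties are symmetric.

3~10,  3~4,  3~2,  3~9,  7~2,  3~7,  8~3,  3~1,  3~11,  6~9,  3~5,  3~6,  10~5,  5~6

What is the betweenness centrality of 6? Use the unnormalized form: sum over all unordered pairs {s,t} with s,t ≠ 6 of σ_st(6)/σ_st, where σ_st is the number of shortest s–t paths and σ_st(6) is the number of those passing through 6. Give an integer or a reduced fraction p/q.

1/2

Pairs whose geodesics pass through 6 — 5–9: 1/2.
All other pairs contribute 0.
Summing the contributions gives betweenness(6) = 1/2.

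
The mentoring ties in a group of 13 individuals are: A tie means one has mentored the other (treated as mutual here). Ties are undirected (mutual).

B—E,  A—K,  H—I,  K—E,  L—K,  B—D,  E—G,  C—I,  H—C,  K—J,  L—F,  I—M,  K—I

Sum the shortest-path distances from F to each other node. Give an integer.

Distances from F: A:3, B:4, C:4, D:5, E:3, G:4, H:4, I:3, J:3, K:2, L:1, M:4.
Sum = 3 + 4 + 4 + 5 + 3 + 4 + 4 + 3 + 3 + 2 + 1 + 4 = 40.

40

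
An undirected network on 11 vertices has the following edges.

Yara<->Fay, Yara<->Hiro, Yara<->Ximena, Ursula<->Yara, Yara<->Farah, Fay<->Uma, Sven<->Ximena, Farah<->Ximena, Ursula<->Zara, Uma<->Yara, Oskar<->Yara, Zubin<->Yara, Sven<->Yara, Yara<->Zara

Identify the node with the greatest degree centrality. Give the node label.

Degrees — Farah:2, Fay:2, Hiro:1, Oskar:1, Sven:2, Uma:2, Ursula:2, Ximena:3, Yara:10, Zara:2, Zubin:1.
The maximum is 10, attained only by Yara.

Yara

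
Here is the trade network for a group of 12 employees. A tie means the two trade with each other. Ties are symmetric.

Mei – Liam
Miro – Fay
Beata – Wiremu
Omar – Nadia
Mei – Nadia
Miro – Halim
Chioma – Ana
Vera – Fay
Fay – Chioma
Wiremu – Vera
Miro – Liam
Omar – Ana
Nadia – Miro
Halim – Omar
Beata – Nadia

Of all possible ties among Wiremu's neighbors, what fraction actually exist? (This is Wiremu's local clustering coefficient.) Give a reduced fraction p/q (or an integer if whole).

Wiremu's neighbors: Beata and Vera (k = 2).
Possible neighbor pairs: C(2,2) = 1. Edges among them: none → e = 0.
Clustering(Wiremu) = 0/1.

0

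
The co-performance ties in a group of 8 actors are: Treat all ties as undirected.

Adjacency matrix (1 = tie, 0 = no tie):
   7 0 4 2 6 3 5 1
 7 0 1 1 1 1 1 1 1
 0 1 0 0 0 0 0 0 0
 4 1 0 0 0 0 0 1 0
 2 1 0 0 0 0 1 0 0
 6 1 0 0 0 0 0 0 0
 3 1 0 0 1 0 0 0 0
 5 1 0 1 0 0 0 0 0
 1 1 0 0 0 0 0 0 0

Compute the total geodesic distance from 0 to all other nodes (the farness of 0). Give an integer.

Distances from 0: 1:2, 2:2, 3:2, 4:2, 5:2, 6:2, 7:1.
Sum = 2 + 2 + 2 + 2 + 2 + 2 + 1 = 13.

13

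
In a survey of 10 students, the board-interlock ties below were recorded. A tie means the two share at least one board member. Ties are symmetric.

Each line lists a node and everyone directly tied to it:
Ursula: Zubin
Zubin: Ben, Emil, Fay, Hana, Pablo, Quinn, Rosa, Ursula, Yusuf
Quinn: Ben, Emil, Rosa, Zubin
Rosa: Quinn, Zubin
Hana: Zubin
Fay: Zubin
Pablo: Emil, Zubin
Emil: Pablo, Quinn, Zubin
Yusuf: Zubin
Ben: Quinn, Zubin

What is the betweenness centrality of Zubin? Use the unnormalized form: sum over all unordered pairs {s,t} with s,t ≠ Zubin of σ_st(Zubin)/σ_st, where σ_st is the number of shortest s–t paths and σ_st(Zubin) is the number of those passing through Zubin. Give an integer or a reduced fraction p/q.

Pairs whose geodesics pass through Zubin — Fay–Emil: 1; Fay–Hana: 1; Fay–Quinn: 1; Fay–Yusuf: 1; Fay–Rosa: 1; Fay–Pablo: 1; Fay–Ursula: 1; Fay–Ben: 1; Emil–Hana: 1; Emil–Yusuf: 1; Emil–Rosa: 1/2; Emil–Ursula: 1; Emil–Ben: 1/2; Hana–Quinn: 1 … (+18 more pairs).
All other pairs contribute 0.
Summing the contributions gives betweenness(Zubin) = 30.

30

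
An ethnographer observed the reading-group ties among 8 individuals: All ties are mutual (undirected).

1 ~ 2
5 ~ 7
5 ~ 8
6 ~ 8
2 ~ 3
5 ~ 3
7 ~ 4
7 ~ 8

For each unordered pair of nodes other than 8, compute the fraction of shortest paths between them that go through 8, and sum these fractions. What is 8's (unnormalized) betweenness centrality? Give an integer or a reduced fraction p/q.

6

Pairs whose geodesics pass through 8 — 5–6: 1; 3–6: 1; 7–6: 1; 4–6: 1; 2–6: 1; 1–6: 1.
All other pairs contribute 0.
Summing the contributions gives betweenness(8) = 6.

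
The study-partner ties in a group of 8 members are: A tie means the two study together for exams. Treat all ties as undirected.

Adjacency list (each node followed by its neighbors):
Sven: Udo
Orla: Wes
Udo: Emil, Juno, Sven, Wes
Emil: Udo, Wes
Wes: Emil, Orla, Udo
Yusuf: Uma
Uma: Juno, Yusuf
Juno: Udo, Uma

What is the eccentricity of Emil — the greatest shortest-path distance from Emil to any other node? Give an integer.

4

Distances from Emil: Juno:2, Orla:2, Sven:2, Udo:1, Uma:3, Wes:1, Yusuf:4.
The largest is 4 (to Yusuf), so the eccentricity of Emil is 4.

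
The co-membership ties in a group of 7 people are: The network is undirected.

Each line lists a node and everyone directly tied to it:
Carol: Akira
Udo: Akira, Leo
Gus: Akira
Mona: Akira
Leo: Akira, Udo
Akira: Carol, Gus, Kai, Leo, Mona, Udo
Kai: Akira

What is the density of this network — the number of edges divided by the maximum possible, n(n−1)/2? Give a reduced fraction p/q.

There are 7 edges and 7 nodes, so the maximum possible is C(7,2) = 21.
Density = 7/21 = 1/3.

1/3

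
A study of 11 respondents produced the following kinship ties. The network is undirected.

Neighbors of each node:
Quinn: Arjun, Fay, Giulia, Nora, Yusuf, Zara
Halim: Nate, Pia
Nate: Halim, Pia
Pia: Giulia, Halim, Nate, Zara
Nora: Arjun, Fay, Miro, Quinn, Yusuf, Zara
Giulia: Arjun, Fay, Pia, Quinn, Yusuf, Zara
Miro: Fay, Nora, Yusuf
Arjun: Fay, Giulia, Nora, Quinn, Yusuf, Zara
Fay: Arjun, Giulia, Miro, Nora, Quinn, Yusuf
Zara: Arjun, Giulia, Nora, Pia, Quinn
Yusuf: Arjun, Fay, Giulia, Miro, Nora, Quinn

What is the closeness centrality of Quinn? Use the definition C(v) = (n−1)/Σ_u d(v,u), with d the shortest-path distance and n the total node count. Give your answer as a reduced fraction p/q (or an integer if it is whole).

5/8

Distances from Quinn: Arjun:1, Fay:1, Giulia:1, Halim:3, Miro:2, Nate:3, Nora:1, Pia:2, Yusuf:1, Zara:1. Sum = 16.
n = 11, so closeness = 10/16 = 5/8.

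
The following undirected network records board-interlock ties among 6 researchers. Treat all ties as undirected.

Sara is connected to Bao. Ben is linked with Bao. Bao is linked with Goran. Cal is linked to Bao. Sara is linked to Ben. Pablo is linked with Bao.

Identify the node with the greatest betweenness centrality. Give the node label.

Unnormalized betweenness of each node: Bao:9, Ben:0, Cal:0, Goran:0, Pablo:0, Sara:0.
Bao has the largest value, 9, making it the main broker — the node through which the most shortest paths run.

Bao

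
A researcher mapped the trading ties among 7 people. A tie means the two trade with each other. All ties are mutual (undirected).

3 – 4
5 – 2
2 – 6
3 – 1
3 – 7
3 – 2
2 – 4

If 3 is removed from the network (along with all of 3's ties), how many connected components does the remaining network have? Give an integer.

Without 3, the remaining ties split the others into: {7}; {2, 4, 5, 6}; {1}.
That's 3 separate components.

3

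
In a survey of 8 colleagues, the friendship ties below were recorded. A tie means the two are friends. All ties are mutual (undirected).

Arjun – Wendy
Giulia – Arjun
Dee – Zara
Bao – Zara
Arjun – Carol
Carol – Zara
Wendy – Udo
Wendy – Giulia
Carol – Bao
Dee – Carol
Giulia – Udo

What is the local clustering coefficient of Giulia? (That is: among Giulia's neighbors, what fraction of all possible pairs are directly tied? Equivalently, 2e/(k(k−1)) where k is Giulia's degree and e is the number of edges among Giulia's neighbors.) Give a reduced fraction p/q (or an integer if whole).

2/3

Giulia's neighbors: Arjun, Udo, and Wendy (k = 3).
Possible neighbor pairs: C(3,2) = 3. Edges among them: Arjun–Wendy, Udo–Wendy → e = 2.
Clustering(Giulia) = 2/3.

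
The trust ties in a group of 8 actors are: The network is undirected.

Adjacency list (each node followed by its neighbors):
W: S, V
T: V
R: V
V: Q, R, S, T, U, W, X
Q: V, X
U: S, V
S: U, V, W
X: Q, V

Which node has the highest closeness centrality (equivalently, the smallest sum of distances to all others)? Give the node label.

Farness (sum of distances to all others) for each node — Q:12, R:13, S:11, T:13, U:12, V:7, W:12, X:12.
The smallest farness is 7, for V, so V has the highest closeness.

V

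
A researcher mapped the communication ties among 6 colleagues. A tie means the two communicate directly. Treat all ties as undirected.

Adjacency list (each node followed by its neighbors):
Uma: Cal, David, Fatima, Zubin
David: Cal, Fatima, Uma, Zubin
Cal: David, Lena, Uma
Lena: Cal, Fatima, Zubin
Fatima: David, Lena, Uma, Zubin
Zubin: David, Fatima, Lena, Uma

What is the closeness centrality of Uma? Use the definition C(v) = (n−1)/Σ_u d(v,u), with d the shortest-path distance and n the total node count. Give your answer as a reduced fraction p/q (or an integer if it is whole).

Distances from Uma: Cal:1, David:1, Fatima:1, Lena:2, Zubin:1. Sum = 6.
n = 6, so closeness = 5/6.

5/6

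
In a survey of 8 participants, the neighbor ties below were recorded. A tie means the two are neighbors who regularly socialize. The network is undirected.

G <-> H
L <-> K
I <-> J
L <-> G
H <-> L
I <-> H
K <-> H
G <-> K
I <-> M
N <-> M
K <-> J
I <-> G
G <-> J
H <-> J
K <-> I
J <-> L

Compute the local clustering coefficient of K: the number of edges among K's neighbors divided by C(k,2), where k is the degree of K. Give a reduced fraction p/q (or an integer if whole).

K's neighbors: G, H, I, J, and L (k = 5).
Possible neighbor pairs: C(5,2) = 10. Edges among them: G–H, G–I, G–J, G–L, H–I, H–J, H–L, I–J, J–L → e = 9.
Clustering(K) = 9/10.

9/10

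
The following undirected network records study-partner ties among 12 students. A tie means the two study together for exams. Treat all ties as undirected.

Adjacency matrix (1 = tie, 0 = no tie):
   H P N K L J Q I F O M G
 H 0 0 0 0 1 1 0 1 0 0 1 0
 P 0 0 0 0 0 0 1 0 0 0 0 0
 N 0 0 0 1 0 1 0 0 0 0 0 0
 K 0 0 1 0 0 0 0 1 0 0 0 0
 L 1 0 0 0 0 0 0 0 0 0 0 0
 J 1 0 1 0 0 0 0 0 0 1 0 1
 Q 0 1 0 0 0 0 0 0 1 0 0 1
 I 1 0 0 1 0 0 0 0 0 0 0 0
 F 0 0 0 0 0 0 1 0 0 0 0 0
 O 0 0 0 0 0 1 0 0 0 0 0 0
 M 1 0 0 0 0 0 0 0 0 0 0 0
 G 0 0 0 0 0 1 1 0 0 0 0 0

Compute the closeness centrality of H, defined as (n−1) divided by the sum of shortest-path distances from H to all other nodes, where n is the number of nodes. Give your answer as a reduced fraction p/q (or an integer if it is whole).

11/23

Distances from H: F:4, G:2, I:1, J:1, K:2, L:1, M:1, N:2, O:2, P:4, Q:3. Sum = 23.
n = 12, so closeness = 11/23.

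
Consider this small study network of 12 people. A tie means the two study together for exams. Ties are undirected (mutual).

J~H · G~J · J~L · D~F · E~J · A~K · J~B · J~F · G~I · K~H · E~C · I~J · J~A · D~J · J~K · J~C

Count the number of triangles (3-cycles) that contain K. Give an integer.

K's neighbors: A, H, and J.
Neighbor pairs that are themselves tied: K–A–J; K–H–J. Each forms one triangle with K, for 2 in total.

2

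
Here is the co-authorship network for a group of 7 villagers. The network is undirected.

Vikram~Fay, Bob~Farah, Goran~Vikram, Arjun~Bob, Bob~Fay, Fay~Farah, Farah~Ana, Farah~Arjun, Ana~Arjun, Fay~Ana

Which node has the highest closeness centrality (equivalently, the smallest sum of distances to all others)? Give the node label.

Fay

Farness (sum of distances to all others) for each node — Ana:10, Arjun:12, Bob:10, Farah:9, Fay:8, Goran:16, Vikram:11.
The smallest farness is 8, for Fay, so Fay has the highest closeness.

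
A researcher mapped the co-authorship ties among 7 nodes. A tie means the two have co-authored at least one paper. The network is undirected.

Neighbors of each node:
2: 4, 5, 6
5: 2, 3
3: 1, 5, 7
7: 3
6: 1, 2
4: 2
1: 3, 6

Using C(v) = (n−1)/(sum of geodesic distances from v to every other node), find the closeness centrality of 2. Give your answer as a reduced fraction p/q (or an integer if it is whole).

3/5

Distances from 2: 1:2, 3:2, 4:1, 5:1, 6:1, 7:3. Sum = 10.
n = 7, so closeness = 6/10 = 3/5.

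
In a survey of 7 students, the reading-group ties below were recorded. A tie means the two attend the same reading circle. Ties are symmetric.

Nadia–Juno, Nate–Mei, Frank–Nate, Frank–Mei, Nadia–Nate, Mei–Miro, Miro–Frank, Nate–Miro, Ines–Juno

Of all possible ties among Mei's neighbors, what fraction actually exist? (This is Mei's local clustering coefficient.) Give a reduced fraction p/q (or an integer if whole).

Mei's neighbors: Frank, Miro, and Nate (k = 3).
Possible neighbor pairs: C(3,2) = 3. Edges among them: Frank–Miro, Frank–Nate, Miro–Nate → e = 3.
Clustering(Mei) = 3/3 = 1.

1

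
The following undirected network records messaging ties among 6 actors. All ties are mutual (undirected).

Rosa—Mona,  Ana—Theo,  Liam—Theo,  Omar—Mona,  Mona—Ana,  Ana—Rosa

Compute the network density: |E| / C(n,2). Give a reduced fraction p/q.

There are 6 edges and 6 nodes, so the maximum possible is C(6,2) = 15.
Density = 6/15 = 2/5.

2/5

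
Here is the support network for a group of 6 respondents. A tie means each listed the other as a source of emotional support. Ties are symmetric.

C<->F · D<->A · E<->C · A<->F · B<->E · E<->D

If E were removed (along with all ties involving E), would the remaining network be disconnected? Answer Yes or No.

Yes

Removing E leaves {A, C, D, and F} with no path to {B}, so the network splits into 2 components. E is a cut vertex.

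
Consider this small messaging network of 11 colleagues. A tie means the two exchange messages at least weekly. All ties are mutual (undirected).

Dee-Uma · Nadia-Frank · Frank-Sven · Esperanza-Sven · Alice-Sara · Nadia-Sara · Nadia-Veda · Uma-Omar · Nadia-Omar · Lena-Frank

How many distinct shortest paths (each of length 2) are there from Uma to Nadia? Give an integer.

1

The shortest distance is 2, and the only length-2 path is Uma–Omar–Nadia. So there is exactly 1 shortest path.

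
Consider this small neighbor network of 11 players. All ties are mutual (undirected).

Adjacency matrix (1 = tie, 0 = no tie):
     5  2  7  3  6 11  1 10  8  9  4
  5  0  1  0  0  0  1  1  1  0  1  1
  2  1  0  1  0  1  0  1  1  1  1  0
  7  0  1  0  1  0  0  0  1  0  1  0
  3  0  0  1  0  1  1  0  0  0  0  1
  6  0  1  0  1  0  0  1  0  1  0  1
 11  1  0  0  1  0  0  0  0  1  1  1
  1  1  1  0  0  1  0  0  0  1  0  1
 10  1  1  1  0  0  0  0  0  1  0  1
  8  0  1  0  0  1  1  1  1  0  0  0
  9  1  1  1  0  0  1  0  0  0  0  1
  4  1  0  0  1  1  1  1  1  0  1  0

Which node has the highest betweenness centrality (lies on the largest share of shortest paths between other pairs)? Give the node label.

Unnormalized betweenness of each node: 1:31/30, 2:61/12, 3:5/3, 4:29/6, 5:61/30, 6:39/20, 7:19/12, 8:23/12, 9:17/10, 10:28/15, 11:7/3.
2 has the largest value, 61/12, making it the main broker — the node through which the most shortest paths run.

2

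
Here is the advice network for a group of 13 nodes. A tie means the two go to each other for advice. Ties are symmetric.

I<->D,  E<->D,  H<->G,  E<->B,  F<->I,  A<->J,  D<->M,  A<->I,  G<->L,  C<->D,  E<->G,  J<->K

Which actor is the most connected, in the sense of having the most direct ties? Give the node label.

D

Degrees — A:2, B:1, C:1, D:4, E:3, F:1, G:3, H:1, I:3, J:2, K:1, L:1, M:1.
The maximum is 4, attained only by D.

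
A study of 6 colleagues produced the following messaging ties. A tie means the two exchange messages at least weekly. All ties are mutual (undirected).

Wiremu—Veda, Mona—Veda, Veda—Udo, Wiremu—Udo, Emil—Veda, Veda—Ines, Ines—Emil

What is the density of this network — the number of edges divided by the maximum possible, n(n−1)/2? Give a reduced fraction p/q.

7/15

There are 7 edges and 6 nodes, so the maximum possible is C(6,2) = 15.
Density = 7/15.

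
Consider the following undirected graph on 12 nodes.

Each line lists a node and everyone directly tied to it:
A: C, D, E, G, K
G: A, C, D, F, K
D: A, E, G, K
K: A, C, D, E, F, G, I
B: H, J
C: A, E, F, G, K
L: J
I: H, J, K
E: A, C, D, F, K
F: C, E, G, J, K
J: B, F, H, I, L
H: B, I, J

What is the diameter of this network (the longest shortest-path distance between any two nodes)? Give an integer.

4

Eccentricity of each node (its greatest distance to any other): A:4, B:4, C:3, D:4, E:3, F:2, G:3, H:3, I:2, J:3, K:3, L:4.
The maximum eccentricity is 4, realized for instance by the pair D–B via D – K – I – H – B. So the diameter is 4.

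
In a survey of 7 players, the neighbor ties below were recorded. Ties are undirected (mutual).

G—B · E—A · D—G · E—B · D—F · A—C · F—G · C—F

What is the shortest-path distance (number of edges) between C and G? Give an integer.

One shortest route is C – F – G, which uses 2 edges, and C and G are not directly tied, so nothing shorter exists. So d(C,G) = 2.

2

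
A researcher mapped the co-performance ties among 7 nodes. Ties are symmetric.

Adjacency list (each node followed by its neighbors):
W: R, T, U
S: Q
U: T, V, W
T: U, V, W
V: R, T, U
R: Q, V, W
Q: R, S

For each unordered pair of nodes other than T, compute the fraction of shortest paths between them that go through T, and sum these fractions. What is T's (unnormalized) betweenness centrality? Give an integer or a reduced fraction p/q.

Pairs whose geodesics pass through T — V–W: 1/3.
All other pairs contribute 0.
Summing the contributions gives betweenness(T) = 1/3.

1/3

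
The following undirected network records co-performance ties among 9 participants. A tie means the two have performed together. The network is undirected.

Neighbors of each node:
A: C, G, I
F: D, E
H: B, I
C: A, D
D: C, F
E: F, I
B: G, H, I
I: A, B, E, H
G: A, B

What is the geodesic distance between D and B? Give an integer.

4

One shortest route is D – C – A – G – B, which uses 4 edges, and at distance 3 from D we only reach {G, I}, which does not include B. So d(D,B) = 4.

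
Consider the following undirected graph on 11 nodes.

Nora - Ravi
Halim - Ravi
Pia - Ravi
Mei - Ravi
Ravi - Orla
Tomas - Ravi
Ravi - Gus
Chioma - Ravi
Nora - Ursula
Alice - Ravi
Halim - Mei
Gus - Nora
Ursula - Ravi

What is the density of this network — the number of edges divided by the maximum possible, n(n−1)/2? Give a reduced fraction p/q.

13/55

There are 13 edges and 11 nodes, so the maximum possible is C(11,2) = 55.
Density = 13/55.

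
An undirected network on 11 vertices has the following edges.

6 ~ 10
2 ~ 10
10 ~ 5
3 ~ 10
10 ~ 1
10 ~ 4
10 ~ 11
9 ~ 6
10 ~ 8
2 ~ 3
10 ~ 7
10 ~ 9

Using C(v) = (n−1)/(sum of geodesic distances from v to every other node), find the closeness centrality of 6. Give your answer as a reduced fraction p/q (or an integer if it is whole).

Distances from 6: 1:2, 2:2, 3:2, 4:2, 5:2, 7:2, 8:2, 9:1, 10:1, 11:2. Sum = 18.
n = 11, so closeness = 10/18 = 5/9.

5/9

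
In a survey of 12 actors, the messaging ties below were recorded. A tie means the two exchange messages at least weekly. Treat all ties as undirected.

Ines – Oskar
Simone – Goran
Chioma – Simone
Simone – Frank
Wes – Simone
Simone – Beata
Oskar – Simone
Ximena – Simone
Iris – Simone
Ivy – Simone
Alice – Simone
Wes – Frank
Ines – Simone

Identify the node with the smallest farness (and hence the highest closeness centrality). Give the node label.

Simone

Farness (sum of distances to all others) for each node — Alice:21, Beata:21, Chioma:21, Frank:20, Goran:21, Ines:20, Iris:21, Ivy:21, Oskar:20, Simone:11, Wes:20, Ximena:21.
The smallest farness is 11, for Simone, so Simone has the highest closeness.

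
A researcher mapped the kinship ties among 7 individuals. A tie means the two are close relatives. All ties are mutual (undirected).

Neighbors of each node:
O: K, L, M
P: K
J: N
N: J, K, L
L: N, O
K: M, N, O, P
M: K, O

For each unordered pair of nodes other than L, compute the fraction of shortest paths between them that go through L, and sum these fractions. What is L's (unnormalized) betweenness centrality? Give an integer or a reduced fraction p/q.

Pairs whose geodesics pass through L — N–O: 1/2; O–J: 1/2.
All other pairs contribute 0.
Summing the contributions gives betweenness(L) = 1.

1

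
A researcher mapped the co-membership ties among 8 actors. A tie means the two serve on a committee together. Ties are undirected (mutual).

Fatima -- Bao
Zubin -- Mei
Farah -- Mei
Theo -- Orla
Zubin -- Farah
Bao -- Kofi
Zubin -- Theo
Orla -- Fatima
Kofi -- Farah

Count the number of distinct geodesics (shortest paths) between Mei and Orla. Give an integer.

The shortest distance is 3, and the only length-3 path is Mei–Zubin–Theo–Orla. So there is exactly 1 shortest path.

1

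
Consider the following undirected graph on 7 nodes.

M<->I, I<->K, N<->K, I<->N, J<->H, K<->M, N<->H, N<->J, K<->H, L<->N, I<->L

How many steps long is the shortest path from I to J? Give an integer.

2

One shortest route is I – N – J, which uses 2 edges, and I and J are not directly tied, so nothing shorter exists. So d(I,J) = 2.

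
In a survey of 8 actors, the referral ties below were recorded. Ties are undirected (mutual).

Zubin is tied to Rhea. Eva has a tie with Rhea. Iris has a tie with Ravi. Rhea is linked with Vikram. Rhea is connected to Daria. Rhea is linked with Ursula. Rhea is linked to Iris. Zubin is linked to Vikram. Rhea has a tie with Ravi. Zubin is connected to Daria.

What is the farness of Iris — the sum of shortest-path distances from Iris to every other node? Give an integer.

Distances from Iris: Daria:2, Eva:2, Ravi:1, Rhea:1, Ursula:2, Vikram:2, Zubin:2.
Sum = 2 + 2 + 1 + 1 + 2 + 2 + 2 = 12.

12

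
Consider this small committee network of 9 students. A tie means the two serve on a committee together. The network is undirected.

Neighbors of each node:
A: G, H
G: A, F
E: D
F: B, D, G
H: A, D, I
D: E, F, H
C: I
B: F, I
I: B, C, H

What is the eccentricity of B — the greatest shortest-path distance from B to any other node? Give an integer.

Distances from B: A:3, C:2, D:2, E:3, F:1, G:2, H:2, I:1.
The largest is 3 (to A and E), so the eccentricity of B is 3.

3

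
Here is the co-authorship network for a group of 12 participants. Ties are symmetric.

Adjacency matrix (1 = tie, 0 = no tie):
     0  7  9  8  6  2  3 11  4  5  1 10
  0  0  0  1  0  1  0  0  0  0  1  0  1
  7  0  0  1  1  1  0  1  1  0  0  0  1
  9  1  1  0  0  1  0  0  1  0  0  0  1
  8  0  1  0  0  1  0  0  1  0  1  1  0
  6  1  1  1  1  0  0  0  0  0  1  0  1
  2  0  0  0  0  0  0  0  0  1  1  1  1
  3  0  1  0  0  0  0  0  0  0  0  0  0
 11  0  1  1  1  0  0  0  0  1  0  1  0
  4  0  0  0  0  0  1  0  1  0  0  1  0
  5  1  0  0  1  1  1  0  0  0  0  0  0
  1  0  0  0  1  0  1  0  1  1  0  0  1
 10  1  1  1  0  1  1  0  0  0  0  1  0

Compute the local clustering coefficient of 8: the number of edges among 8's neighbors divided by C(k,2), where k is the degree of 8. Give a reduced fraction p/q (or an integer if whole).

8's neighbors: 1, 5, 6, 7, and 11 (k = 5).
Possible neighbor pairs: C(5,2) = 10. Edges among them: 1–11, 5–6, 6–7, 7–11 → e = 4.
Clustering(8) = 4/10 = 2/5.

2/5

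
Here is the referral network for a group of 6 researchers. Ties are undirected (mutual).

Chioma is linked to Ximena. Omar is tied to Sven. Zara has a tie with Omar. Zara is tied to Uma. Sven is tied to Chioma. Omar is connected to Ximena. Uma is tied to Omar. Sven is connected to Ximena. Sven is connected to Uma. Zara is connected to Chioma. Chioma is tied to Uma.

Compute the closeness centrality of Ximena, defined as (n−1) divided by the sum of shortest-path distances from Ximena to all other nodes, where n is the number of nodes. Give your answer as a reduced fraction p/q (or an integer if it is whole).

Distances from Ximena: Chioma:1, Omar:1, Sven:1, Uma:2, Zara:2. Sum = 7.
n = 6, so closeness = 5/7.

5/7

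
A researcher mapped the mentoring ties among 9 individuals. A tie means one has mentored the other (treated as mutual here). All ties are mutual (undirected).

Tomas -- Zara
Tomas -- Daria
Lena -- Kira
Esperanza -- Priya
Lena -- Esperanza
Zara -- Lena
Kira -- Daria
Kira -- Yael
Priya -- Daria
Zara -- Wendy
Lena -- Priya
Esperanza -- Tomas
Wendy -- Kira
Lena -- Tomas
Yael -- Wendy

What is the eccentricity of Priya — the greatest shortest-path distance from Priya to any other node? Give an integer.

Distances from Priya: Daria:1, Esperanza:1, Kira:2, Lena:1, Tomas:2, Wendy:3, Yael:3, Zara:2.
The largest is 3 (to Wendy and Yael), so the eccentricity of Priya is 3.

3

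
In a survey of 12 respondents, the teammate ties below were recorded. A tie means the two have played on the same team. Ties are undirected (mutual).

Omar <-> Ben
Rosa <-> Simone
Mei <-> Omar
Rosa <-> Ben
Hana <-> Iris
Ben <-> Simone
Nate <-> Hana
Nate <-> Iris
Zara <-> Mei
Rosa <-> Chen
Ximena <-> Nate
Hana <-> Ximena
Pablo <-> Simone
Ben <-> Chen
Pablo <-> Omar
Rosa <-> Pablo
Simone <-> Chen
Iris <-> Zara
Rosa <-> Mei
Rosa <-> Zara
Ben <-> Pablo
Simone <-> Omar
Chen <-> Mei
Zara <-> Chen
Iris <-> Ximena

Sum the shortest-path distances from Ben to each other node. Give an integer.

24

Distances from Ben: Chen:1, Hana:4, Iris:3, Mei:2, Nate:4, Omar:1, Pablo:1, Rosa:1, Simone:1, Ximena:4, Zara:2.
Sum = 1 + 4 + 3 + 2 + 4 + 1 + 1 + 1 + 1 + 4 + 2 = 24.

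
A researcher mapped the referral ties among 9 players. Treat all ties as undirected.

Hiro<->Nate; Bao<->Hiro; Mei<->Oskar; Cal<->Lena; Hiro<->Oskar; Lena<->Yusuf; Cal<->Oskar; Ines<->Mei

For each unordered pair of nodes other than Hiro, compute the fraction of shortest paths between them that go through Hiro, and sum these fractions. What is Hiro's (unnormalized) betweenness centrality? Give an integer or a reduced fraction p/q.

13

Pairs whose geodesics pass through Hiro — Oskar–Bao: 1; Oskar–Nate: 1; Yusuf–Bao: 1; Yusuf–Nate: 1; Ines–Bao: 1; Ines–Nate: 1; Cal–Bao: 1; Cal–Nate: 1; Lena–Bao: 1; Lena–Nate: 1; Mei–Bao: 1; Mei–Nate: 1; Bao–Nate: 1.
All other pairs contribute 0.
Summing the contributions gives betweenness(Hiro) = 13.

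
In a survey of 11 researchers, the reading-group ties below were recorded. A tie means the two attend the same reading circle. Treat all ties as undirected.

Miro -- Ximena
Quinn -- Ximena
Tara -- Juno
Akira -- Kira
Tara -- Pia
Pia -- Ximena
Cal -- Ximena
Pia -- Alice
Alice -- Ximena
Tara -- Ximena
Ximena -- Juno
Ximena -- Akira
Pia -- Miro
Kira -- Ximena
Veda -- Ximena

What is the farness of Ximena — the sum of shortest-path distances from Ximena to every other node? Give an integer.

10

Distances from Ximena: Akira:1, Alice:1, Cal:1, Juno:1, Kira:1, Miro:1, Pia:1, Quinn:1, Tara:1, Veda:1.
Sum = 1 + 1 + 1 + 1 + 1 + 1 + 1 + 1 + 1 + 1 = 10.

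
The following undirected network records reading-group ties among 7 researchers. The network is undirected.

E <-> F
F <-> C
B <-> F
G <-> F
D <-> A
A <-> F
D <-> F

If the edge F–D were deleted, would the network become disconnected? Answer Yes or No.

Even without that edge, F still reaches D via F – A – D, so the network stays connected. Not a bridge.

No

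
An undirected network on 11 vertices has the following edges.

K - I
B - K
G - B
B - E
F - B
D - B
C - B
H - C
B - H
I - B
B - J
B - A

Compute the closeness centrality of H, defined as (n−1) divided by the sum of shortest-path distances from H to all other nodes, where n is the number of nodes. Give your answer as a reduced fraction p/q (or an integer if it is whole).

Distances from H: A:2, B:1, C:1, D:2, E:2, F:2, G:2, I:2, J:2, K:2. Sum = 18.
n = 11, so closeness = 10/18 = 5/9.

5/9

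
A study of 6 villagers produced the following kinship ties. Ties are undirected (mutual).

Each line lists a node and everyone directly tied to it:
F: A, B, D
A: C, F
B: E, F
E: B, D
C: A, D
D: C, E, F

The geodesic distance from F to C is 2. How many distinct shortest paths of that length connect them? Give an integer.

The shortest distance is 2. The length-2 paths are: F–D–C; F–A–C.
That gives 2 distinct shortest paths.

2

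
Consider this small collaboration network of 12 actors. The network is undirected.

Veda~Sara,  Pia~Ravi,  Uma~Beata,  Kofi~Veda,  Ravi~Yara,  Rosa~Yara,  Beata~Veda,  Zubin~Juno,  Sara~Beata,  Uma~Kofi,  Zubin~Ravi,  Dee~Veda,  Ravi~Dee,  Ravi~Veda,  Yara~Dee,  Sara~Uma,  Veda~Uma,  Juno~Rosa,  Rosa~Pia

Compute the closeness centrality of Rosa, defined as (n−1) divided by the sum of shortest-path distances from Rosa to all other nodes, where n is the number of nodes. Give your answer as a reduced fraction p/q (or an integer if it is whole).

Distances from Rosa: Beata:4, Dee:2, Juno:1, Kofi:4, Pia:1, Ravi:2, Sara:4, Uma:4, Veda:3, Yara:1, Zubin:2. Sum = 28.
n = 12, so closeness = 11/28.

11/28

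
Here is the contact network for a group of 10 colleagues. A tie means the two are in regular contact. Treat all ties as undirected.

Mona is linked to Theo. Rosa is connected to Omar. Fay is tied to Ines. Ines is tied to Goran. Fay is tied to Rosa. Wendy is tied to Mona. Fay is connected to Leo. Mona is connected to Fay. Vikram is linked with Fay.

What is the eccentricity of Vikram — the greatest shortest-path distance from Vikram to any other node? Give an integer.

Distances from Vikram: Fay:1, Goran:3, Ines:2, Leo:2, Mona:2, Omar:3, Rosa:2, Theo:3, Wendy:3.
The largest is 3 (to Omar, Goran, Wendy, and Theo), so the eccentricity of Vikram is 3.

3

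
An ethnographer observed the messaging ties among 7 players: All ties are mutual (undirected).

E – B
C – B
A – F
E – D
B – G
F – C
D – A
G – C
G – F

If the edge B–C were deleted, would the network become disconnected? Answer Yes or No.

No

Even without that edge, B still reaches C via B – G – C, so the network stays connected. Not a bridge.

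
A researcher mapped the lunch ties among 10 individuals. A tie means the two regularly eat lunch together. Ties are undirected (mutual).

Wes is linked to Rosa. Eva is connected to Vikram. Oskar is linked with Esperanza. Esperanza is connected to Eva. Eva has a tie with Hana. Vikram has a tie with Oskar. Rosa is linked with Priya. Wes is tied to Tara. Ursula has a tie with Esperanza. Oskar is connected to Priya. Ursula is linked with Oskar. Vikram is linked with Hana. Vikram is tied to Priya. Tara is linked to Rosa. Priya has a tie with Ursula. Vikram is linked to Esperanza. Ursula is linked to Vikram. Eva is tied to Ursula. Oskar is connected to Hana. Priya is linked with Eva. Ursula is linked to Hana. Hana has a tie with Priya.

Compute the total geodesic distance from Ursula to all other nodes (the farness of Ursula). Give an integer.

Distances from Ursula: Esperanza:1, Eva:1, Hana:1, Oskar:1, Priya:1, Rosa:2, Tara:3, Vikram:1, Wes:3.
Sum = 1 + 1 + 1 + 1 + 1 + 2 + 3 + 1 + 3 = 14.

14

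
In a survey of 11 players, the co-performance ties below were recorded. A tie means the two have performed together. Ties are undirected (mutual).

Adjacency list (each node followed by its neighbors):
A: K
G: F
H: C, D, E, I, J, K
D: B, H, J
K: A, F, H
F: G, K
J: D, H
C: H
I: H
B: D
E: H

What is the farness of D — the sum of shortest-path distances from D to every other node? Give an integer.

21

Distances from D: A:3, B:1, C:2, E:2, F:3, G:4, H:1, I:2, J:1, K:2.
Sum = 3 + 1 + 2 + 2 + 3 + 4 + 1 + 2 + 1 + 2 = 21.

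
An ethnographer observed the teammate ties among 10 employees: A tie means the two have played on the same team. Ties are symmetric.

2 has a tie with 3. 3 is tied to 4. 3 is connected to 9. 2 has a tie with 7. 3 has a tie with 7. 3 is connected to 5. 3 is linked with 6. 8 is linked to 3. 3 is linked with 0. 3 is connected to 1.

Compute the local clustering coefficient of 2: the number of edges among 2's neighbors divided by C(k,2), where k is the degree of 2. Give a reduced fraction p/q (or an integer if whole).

2's neighbors: 3 and 7 (k = 2).
Possible neighbor pairs: C(2,2) = 1. Edges among them: 3–7 → e = 1.
Clustering(2) = 1/1.

1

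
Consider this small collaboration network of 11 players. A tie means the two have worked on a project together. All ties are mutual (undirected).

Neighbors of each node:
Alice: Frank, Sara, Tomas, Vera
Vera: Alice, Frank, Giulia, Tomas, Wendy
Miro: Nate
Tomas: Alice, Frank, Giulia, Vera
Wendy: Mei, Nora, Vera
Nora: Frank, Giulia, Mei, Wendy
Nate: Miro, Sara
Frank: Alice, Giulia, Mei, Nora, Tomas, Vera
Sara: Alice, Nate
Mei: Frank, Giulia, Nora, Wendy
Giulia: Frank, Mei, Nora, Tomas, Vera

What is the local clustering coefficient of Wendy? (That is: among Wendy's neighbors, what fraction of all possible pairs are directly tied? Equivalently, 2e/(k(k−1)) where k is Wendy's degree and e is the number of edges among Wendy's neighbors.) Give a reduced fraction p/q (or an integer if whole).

1/3

Wendy's neighbors: Mei, Nora, and Vera (k = 3).
Possible neighbor pairs: C(3,2) = 3. Edges among them: Mei–Nora → e = 1.
Clustering(Wendy) = 1/3.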